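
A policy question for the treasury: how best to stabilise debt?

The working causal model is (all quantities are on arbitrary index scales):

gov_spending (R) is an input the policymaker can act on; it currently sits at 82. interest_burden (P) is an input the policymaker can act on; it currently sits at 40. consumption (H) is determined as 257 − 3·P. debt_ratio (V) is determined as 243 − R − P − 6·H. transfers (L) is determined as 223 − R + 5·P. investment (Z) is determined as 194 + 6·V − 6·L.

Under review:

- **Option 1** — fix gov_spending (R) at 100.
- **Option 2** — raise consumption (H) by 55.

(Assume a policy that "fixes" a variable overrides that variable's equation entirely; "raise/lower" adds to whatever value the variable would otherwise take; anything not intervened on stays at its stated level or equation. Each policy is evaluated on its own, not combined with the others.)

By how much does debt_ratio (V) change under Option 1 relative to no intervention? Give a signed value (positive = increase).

-18

Baseline:
  R = 82
  P = 40
  H = 257 − 3·40 = 137
  V = 243 − 82 − 40 − 6·137 = -701
Option 1 (R := 100):
  R = 100
  P = 40
  H = 257 − 3·40 = 137
  V = 243 − 100 − 40 − 6·137 = -719
Change in V: -719 − (-701) = -18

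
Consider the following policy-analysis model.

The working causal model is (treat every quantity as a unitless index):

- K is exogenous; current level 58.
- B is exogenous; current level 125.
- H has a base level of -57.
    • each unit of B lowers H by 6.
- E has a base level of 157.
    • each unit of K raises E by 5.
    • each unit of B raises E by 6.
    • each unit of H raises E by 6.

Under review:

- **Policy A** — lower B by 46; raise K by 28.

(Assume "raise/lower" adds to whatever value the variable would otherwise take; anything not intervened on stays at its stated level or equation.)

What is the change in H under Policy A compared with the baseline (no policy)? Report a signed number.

276

Baseline:
  B = 125
  H = -57 − 6·125 = -807
Policy A (B − 46, K + 28):
  B = 125 − 46 = 79
  H = -57 − 6·79 = -531
Change in H: -531 − (-807) = 276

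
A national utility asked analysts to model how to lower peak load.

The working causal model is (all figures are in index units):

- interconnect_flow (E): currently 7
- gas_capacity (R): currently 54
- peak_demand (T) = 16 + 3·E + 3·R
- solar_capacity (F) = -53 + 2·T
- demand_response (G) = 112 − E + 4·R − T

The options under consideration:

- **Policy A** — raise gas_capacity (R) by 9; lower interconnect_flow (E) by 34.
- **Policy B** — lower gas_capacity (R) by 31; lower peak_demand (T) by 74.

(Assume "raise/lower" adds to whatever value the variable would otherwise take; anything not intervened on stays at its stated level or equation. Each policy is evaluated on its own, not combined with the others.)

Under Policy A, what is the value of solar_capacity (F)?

Policy A (R + 9, E − 34):
  E = 7 − 34 = -27
  R = 54 + 9 = 63
  T = 16 + 3·(-27) + 3·63 = 124
  F = -53 + 2·124 = 195

195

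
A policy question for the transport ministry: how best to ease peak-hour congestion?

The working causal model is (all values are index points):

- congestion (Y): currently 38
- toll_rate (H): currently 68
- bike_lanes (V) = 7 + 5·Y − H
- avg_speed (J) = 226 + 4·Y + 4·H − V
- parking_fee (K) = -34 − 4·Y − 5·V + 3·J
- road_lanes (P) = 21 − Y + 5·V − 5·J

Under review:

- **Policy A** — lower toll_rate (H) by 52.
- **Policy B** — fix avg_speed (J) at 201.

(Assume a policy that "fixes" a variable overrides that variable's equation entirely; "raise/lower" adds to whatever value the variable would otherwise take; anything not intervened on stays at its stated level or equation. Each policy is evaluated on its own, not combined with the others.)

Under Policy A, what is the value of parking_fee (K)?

-308

Policy A (H − 52):
  Y = 38
  H = 68 − 52 = 16
  V = 7 + 5·38 − 16 = 181
  J = 226 + 4·38 + 4·16 − 181 = 261
  K = -34 − 4·38 − 5·181 + 3·261 = -308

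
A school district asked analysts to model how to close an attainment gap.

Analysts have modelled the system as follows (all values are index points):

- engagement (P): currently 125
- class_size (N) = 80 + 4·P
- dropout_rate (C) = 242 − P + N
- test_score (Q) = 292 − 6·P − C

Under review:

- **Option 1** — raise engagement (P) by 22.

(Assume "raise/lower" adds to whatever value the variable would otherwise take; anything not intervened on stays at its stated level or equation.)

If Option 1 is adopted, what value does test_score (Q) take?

-1353

Option 1 (P + 22):
  P = 125 + 22 = 147
  N = 80 + 4·147 = 668
  C = 242 − 147 + 668 = 763
  Q = 292 − 6·147 − 763 = -1353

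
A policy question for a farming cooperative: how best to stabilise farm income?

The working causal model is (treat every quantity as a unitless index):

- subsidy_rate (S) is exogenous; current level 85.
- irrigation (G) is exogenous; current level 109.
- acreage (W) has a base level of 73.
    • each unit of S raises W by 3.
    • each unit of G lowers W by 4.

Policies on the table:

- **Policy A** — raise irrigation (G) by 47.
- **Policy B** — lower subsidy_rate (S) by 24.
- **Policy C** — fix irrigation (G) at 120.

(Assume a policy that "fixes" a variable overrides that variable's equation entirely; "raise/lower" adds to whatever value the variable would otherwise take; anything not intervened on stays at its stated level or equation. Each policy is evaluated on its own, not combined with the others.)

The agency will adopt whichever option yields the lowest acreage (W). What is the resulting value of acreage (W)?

Policy A (G + 47):
  S = 85
  G = 109 + 47 = 156
  W = 73 + 3·85 − 4·156 = -296
Policy B (S − 24):
  S = 85 − 24 = 61
  G = 109
  W = 73 + 3·61 − 4·109 = -180
Policy C (G := 120):
  S = 85
  G = 120
  W = 73 + 3·85 − 4·120 = -152
Comparing — Policy A: W=-296, Policy B: W=-180, Policy C: W=-152. Lowest is -296 (Policy A).

-296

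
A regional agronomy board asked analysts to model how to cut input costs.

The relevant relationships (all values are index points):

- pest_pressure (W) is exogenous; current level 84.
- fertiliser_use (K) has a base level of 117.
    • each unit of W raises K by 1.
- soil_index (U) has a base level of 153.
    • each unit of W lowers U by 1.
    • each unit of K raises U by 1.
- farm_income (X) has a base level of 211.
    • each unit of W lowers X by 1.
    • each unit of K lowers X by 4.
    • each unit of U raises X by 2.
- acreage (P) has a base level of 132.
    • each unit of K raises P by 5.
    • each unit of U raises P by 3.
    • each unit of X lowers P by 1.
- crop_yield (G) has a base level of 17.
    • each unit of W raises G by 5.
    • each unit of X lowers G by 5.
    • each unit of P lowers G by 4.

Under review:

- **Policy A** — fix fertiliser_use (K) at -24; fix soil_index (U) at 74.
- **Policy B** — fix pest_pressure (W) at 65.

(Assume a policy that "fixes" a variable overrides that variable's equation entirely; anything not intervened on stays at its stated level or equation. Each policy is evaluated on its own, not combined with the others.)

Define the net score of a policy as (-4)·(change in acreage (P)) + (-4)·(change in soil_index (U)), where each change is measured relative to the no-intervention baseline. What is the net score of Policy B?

760

Baseline:
  W = 84
  K = 117 + 84 = 201
  U = 153 − 84 + 201 = 270
  X = 211 − 84 − 4·201 + 2·270 = -137
  P = 132 + 5·201 + 3·270 − (-137) = 2084
Policy B (W := 65):
  W = 65
  K = 117 + 65 = 182
  U = 153 − 65 + 182 = 270
  X = 211 − 65 − 4·182 + 2·270 = -42
  P = 132 + 5·182 + 3·270 − (-42) = 1894
ΔP = 1894 − 2084 = -190; ΔU = 270 − 270 = 0
Score = (-4)·(-190) + (-4)·0 = 760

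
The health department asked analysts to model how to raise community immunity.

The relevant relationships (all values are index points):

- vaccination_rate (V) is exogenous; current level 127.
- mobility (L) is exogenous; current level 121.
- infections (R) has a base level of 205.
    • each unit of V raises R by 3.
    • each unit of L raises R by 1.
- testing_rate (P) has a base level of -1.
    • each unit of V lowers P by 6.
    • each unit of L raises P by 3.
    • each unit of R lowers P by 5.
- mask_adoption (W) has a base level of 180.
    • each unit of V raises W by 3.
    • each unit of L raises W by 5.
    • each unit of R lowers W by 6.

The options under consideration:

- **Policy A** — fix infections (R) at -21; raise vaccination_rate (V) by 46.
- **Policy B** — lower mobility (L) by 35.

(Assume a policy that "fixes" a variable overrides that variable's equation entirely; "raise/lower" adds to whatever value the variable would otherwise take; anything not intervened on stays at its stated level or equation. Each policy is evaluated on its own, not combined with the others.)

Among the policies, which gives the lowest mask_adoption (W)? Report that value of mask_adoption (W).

Policy A (R := -21, V + 46):
  V = 127 + 46 = 173
  L = 121
  R = -21
  W = 180 + 3·173 + 5·121 − 6·(-21) = 1430
Policy B (L − 35):
  V = 127
  L = 121 − 35 = 86
  R = 205 + 3·127 + 86 = 672
  W = 180 + 3·127 + 5·86 − 6·672 = -3041
Comparing — Policy A: W=1430, Policy B: W=-3041. Lowest is -3041 (Policy B).

-3041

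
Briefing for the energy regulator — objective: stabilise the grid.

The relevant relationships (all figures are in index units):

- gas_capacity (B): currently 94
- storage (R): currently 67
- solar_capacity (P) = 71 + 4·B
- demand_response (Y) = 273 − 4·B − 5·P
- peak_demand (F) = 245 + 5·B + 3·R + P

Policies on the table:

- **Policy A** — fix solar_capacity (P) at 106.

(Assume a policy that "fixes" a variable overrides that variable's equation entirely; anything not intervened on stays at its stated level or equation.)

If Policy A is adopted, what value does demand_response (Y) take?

Policy A (P := 106):
  B = 94
  P = 106
  Y = 273 − 4·94 − 5·106 = -633

-633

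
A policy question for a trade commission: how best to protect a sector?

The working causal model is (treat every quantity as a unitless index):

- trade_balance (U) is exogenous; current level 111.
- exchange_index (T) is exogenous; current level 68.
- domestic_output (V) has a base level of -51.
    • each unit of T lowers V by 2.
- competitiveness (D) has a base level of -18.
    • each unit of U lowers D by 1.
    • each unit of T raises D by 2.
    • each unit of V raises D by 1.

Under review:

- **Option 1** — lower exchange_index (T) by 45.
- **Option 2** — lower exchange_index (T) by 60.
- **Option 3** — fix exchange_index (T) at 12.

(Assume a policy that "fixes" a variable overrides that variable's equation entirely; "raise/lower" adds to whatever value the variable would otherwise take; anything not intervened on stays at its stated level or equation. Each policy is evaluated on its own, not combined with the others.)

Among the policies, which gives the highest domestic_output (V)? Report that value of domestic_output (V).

Option 1 (T − 45):
  T = 68 − 45 = 23
  V = -51 − 2·23 = -97
Option 2 (T − 60):
  T = 68 − 60 = 8
  V = -51 − 2·8 = -67
Option 3 (T := 12):
  T = 12
  V = -51 − 2·12 = -75
Comparing — Option 1: V=-97, Option 2: V=-67, Option 3: V=-75. Highest is -67 (Option 2).

-67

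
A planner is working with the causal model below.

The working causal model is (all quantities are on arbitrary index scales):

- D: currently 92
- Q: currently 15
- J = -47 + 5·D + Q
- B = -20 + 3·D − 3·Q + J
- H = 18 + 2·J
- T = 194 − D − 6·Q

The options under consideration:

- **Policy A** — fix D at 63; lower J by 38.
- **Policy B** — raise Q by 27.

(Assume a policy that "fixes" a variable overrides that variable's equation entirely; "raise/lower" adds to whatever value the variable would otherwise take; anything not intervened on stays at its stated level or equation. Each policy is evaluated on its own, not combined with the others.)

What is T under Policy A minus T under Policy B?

Policy A (D := 63, J − 38):
  D = 63
  Q = 15
  T = 194 − 63 − 6·15 = 41
Policy B (Q + 27):
  D = 92
  Q = 15 + 27 = 42
  T = 194 − 92 − 6·42 = -150
T: 41 − (-150) = 191

191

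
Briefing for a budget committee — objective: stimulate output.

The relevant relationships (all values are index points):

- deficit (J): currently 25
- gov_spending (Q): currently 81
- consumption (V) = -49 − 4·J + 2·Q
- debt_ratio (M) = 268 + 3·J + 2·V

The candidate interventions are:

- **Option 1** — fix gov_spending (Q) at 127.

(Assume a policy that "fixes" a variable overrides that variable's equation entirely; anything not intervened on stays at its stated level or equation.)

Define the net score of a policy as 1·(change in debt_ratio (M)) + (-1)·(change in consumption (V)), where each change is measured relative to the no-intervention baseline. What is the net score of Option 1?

Baseline:
  J = 25
  Q = 81
  V = -49 − 4·25 + 2·81 = 13
  M = 268 + 3·25 + 2·13 = 369
Option 1 (Q := 127):
  J = 25
  Q = 127
  V = -49 − 4·25 + 2·127 = 105
  M = 268 + 3·25 + 2·105 = 553
ΔM = 553 − 369 = 184; ΔV = 105 − 13 = 92
Score = 1·184 + (-1)·92 = 92

92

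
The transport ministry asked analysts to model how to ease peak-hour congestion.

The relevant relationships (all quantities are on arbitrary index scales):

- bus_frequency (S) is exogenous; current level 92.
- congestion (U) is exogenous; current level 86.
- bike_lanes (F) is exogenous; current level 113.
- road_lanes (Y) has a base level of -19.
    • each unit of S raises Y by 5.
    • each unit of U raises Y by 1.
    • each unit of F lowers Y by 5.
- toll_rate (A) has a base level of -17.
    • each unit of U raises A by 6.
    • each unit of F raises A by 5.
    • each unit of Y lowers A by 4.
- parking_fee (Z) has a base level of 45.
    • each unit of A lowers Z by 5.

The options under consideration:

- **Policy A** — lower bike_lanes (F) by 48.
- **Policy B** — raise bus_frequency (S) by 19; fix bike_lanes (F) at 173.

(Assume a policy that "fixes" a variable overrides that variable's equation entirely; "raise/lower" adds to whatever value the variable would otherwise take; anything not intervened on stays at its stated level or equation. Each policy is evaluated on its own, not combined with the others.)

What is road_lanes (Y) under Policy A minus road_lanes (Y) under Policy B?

Policy A (F − 48):
  S = 92
  U = 86
  F = 113 − 48 = 65
  Y = -19 + 5·92 + 86 − 5·65 = 202
Policy B (S + 19, F := 173):
  S = 92 + 19 = 111
  U = 86
  F = 173
  Y = -19 + 5·111 + 86 − 5·173 = -243
Y: 202 − (-243) = 445

445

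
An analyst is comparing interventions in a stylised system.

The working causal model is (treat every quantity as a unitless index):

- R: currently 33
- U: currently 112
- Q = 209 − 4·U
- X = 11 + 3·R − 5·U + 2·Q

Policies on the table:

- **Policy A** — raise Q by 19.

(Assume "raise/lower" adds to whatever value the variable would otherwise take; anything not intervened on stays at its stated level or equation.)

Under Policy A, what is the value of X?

Policy A (Q + 19):
  R = 33
  U = 112
  Q = 209 − 4·112 (+19 from intervention) = -220
  X = 11 + 3·33 − 5·112 + 2·(-220) = -890

-890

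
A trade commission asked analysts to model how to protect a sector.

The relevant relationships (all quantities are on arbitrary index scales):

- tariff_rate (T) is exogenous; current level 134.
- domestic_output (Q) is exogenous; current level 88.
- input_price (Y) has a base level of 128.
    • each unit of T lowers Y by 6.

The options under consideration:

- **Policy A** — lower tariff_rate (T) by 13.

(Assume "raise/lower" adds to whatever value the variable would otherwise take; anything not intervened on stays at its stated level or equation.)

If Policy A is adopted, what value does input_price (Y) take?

-598

Policy A (T − 13):
  T = 134 − 13 = 121
  Y = 128 − 6·121 = -598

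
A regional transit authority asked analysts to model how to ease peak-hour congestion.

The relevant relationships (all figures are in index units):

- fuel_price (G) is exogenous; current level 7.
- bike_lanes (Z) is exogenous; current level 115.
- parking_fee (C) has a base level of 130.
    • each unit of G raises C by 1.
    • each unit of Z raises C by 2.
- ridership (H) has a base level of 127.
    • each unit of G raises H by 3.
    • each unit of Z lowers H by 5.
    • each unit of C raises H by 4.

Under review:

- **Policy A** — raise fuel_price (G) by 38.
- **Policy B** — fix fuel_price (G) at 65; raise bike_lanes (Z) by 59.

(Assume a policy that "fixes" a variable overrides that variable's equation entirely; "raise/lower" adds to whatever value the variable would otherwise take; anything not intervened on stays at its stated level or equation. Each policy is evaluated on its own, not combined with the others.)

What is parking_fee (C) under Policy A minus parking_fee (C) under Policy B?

-138

Policy A (G + 38):
  G = 7 + 38 = 45
  Z = 115
  C = 130 + 45 + 2·115 = 405
Policy B (G := 65, Z + 59):
  G = 65
  Z = 115 + 59 = 174
  C = 130 + 65 + 2·174 = 543
C: 405 − 543 = -138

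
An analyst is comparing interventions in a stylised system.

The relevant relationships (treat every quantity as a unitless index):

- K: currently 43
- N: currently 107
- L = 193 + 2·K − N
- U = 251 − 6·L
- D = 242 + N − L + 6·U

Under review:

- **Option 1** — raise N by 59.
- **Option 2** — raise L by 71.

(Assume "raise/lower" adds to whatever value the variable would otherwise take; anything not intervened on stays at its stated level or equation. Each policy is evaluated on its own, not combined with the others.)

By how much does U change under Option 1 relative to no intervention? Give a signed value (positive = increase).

354

Baseline:
  K = 43
  N = 107
  L = 193 + 2·43 − 107 = 172
  U = 251 − 6·172 = -781
Option 1 (N + 59):
  K = 43
  N = 107 + 59 = 166
  L = 193 + 2·43 − 166 = 113
  U = 251 − 6·113 = -427
Change in U: -427 − (-781) = 354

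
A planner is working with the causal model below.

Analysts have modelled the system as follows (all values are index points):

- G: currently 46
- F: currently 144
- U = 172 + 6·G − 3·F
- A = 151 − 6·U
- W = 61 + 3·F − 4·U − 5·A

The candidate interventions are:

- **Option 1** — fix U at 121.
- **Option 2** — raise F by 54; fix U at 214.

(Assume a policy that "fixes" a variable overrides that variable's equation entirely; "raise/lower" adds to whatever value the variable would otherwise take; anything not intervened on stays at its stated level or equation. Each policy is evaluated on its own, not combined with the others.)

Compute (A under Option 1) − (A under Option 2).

558

Option 1 (U := 121):
  G = 46
  F = 144
  U = 121
  A = 151 − 6·121 = -575
Option 2 (F + 54, U := 214):
  G = 46
  F = 144 + 54 = 198
  U = 214
  A = 151 − 6·214 = -1133
A: -575 − (-1133) = 558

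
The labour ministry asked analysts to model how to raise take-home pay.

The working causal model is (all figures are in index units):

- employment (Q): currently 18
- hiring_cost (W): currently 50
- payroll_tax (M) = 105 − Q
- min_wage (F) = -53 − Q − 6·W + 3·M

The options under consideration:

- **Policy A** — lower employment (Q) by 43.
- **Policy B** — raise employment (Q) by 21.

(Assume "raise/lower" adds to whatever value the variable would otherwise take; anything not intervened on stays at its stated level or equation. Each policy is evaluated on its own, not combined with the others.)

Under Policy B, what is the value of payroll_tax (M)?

Policy B (Q + 21):
  Q = 18 + 21 = 39
  M = 105 − 39 = 66

66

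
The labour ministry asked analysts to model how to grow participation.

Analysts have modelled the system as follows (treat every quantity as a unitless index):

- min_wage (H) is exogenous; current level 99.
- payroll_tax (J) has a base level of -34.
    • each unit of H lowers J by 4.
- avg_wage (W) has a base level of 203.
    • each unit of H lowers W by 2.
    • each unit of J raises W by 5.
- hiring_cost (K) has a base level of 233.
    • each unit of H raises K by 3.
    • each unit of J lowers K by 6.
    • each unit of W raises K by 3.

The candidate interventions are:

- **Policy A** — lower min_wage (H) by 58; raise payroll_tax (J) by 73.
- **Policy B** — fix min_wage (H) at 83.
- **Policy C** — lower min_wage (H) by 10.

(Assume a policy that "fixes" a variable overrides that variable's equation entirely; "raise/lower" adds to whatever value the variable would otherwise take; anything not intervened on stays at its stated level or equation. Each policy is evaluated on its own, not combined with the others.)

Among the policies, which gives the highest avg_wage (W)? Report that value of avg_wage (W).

Policy A (H − 58, J + 73):
  H = 99 − 58 = 41
  J = -34 − 4·41 (+73 from intervention) = -125
  W = 203 − 2·41 + 5·(-125) = -504
Policy B (H := 83):
  H = 83
  J = -34 − 4·83 = -366
  W = 203 − 2·83 + 5·(-366) = -1793
Policy C (H − 10):
  H = 99 − 10 = 89
  J = -34 − 4·89 = -390
  W = 203 − 2·89 + 5·(-390) = -1925
Comparing — Policy A: W=-504, Policy B: W=-1793, Policy C: W=-1925. Highest is -504 (Policy A).

-504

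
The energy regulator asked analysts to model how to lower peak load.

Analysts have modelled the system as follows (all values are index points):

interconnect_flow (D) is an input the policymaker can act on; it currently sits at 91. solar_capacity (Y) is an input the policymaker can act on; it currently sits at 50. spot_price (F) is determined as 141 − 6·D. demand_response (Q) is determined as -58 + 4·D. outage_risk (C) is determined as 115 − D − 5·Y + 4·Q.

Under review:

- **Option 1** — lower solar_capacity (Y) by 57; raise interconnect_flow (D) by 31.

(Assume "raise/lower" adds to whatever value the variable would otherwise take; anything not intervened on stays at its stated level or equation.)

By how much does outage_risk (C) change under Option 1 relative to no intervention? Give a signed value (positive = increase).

750

Baseline:
  D = 91
  Y = 50
  Q = -58 + 4·91 = 306
  C = 115 − 91 − 5·50 + 4·306 = 998
Option 1 (Y − 57, D + 31):
  D = 91 + 31 = 122
  Y = 50 − 57 = -7
  Q = -58 + 4·122 = 430
  C = 115 − 122 − 5·(-7) + 4·430 = 1748
Change in C: 1748 − 998 = 750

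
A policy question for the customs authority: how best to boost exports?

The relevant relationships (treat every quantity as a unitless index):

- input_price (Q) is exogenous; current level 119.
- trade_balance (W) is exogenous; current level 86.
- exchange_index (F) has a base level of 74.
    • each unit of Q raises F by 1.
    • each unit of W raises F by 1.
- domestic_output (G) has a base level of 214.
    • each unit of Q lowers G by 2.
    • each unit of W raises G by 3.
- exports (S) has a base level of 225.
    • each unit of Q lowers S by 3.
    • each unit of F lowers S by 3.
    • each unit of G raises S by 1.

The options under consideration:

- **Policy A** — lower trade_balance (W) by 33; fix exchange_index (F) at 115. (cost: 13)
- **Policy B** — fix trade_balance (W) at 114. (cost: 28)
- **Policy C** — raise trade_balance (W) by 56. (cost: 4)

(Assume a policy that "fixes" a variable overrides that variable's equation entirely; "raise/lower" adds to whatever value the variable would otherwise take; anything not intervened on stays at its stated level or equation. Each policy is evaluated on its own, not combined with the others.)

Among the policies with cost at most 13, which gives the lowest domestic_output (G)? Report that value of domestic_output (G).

135

Policy A (W − 33, F := 115):
  Q = 119
  W = 86 − 33 = 53
  G = 214 − 2·119 + 3·53 = 135
Policy C (W + 56):
  Q = 119
  W = 86 + 56 = 142
  G = 214 − 2·119 + 3·142 = 402
Comparing — Policy A: G=135, Policy C: G=402. Lowest is 135 (Policy A).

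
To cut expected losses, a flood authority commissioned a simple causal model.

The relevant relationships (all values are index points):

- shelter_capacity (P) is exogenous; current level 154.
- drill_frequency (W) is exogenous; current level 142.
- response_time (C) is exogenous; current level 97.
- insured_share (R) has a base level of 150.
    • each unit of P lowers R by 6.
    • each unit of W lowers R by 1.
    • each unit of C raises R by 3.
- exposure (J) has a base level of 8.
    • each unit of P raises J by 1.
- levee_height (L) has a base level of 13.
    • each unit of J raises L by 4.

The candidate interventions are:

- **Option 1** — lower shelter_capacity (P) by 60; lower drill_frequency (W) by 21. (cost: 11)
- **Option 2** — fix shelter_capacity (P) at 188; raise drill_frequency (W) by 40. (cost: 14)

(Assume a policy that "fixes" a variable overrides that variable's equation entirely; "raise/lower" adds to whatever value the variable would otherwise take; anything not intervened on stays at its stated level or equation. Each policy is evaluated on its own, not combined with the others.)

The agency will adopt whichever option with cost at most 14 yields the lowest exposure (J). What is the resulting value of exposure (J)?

102

Option 1 (P − 60, W − 21):
  P = 154 − 60 = 94
  J = 8 + 94 = 102
Option 2 (P := 188, W + 40):
  P = 188
  J = 8 + 188 = 196
Comparing — Option 1: J=102, Option 2: J=196. Lowest is 102 (Option 1).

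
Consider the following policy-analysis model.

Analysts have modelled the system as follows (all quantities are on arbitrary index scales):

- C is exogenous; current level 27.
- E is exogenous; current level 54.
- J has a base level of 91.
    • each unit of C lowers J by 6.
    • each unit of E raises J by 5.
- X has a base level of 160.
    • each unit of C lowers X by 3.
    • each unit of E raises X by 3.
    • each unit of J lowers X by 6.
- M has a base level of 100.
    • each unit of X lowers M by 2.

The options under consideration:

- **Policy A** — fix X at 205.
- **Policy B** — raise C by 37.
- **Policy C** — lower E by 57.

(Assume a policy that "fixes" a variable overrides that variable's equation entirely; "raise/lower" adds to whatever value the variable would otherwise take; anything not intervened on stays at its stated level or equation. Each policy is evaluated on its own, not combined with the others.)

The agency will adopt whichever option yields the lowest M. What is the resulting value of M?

Policy A (X := 205):
  C = 27
  E = 54
  J = 91 − 6·27 + 5·54 = 199
  X = 205
  M = 100 − 2·205 = -310
Policy B (C + 37):
  C = 27 + 37 = 64
  E = 54
  J = 91 − 6·64 + 5·54 = -23
  X = 160 − 3·64 + 3·54 − 6·(-23) = 268
  M = 100 − 2·268 = -436
Policy C (E − 57):
  C = 27
  E = 54 − 57 = -3
  J = 91 − 6·27 + 5·(-3) = -86
  X = 160 − 3·27 + 3·(-3) − 6·(-86) = 586
  M = 100 − 2·586 = -1072
Comparing — Policy A: M=-310, Policy B: M=-436, Policy C: M=-1072. Lowest is -1072 (Policy C).

-1072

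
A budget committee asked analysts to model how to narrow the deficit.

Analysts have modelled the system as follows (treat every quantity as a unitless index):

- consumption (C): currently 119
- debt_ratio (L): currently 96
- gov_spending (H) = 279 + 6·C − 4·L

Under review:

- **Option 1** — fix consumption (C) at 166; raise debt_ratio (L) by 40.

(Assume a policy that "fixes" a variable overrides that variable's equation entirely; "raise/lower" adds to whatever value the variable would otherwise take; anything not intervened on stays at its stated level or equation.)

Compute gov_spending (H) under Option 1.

731

Option 1 (C := 166, L + 40):
  C = 166
  L = 96 + 40 = 136
  H = 279 + 6·166 − 4·136 = 731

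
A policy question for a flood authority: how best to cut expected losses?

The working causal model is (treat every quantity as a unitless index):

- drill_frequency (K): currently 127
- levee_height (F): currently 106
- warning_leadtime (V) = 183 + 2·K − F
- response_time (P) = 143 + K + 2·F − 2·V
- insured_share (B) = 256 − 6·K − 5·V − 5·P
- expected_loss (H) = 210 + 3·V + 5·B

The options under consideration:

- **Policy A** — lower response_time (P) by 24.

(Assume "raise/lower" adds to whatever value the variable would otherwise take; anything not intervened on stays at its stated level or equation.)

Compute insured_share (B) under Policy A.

Policy A (P − 24):
  K = 127
  F = 106
  V = 183 + 2·127 − 106 = 331
  P = 143 + 127 + 2·106 − 2·331 (−24 from intervention) = -204
  B = 256 − 6·127 − 5·331 − 5·(-204) = -1141

-1141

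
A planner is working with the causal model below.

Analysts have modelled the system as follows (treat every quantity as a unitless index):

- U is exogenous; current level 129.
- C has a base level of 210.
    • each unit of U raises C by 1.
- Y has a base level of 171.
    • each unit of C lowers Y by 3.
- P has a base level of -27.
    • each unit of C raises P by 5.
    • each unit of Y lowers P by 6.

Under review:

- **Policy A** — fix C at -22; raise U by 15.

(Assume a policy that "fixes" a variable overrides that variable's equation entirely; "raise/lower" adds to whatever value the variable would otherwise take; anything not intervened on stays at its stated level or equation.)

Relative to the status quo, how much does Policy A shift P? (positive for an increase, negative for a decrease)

Baseline:
  U = 129
  C = 210 + 129 = 339
  Y = 171 − 3·339 = -846
  P = -27 + 5·339 − 6·(-846) = 6744
Policy A (C := -22, U + 15):
  U = 129 + 15 = 144
  C = -22
  Y = 171 − 3·(-22) = 237
  P = -27 + 5·(-22) − 6·237 = -1559
Change in P: -1559 − 6744 = -8303

-8303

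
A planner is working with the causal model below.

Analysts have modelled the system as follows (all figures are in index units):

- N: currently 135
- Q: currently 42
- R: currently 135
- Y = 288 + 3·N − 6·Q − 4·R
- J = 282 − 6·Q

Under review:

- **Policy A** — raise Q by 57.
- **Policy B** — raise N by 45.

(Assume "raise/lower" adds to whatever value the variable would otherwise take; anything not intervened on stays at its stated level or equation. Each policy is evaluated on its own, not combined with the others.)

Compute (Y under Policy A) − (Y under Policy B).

Policy A (Q + 57):
  N = 135
  Q = 42 + 57 = 99
  R = 135
  Y = 288 + 3·135 − 6·99 − 4·135 = -441
Policy B (N + 45):
  N = 135 + 45 = 180
  Q = 42
  R = 135
  Y = 288 + 3·180 − 6·42 − 4·135 = 36
Y: -441 − 36 = -477

-477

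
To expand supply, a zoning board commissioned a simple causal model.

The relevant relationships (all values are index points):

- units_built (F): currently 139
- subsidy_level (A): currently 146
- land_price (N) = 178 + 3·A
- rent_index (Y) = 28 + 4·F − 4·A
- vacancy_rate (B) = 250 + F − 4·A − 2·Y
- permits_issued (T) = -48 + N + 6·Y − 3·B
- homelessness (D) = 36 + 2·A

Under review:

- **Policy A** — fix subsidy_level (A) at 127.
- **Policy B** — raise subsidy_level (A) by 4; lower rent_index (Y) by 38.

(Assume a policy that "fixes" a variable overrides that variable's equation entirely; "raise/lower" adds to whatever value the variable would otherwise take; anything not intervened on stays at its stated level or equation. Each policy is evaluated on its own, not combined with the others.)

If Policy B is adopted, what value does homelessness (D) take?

336

Policy B (A + 4, Y − 38):
  A = 146 + 4 = 150
  D = 36 + 2·150 = 336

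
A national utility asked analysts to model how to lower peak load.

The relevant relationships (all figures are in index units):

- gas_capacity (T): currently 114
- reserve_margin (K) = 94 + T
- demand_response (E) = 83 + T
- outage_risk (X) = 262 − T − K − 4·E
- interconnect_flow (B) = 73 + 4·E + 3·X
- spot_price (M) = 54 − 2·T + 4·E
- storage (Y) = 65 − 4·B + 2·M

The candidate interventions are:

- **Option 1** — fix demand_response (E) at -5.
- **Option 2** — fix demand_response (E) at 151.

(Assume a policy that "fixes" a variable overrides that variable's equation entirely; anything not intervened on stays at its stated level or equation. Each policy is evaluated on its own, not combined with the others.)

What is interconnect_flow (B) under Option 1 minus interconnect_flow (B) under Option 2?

Option 1 (E := -5):
  T = 114
  K = 94 + 114 = 208
  E = -5
  X = 262 − 114 − 208 − 4·(-5) = -40
  B = 73 + 4·(-5) + 3·(-40) = -67
Option 2 (E := 151):
  T = 114
  K = 94 + 114 = 208
  E = 151
  X = 262 − 114 − 208 − 4·151 = -664
  B = 73 + 4·151 + 3·(-664) = -1315
B: -67 − (-1315) = 1248

1248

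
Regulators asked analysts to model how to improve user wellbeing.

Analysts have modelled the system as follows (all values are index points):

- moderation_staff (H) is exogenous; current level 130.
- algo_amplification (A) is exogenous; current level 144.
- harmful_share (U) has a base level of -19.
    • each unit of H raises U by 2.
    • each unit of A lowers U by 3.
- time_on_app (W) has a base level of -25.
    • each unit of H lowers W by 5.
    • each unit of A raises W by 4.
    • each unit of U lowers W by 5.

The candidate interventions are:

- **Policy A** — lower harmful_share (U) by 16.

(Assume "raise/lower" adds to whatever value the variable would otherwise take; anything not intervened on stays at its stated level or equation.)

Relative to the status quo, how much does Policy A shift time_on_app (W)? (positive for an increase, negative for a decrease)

80

Baseline:
  H = 130
  A = 144
  U = -19 + 2·130 − 3·144 = -191
  W = -25 − 5·130 + 4·144 − 5·(-191) = 856
Policy A (U − 16):
  H = 130
  A = 144
  U = -19 + 2·130 − 3·144 (−16 from intervention) = -207
  W = -25 − 5·130 + 4·144 − 5·(-207) = 936
Change in W: 936 − 856 = 80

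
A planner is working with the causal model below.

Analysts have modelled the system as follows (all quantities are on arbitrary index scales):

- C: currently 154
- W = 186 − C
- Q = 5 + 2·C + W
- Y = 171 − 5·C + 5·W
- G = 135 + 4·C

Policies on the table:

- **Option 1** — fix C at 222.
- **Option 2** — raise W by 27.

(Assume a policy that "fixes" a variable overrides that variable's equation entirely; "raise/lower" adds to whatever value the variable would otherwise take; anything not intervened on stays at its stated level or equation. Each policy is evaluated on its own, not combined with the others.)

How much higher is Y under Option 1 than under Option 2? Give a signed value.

Option 1 (C := 222):
  C = 222
  W = 186 − 222 = -36
  Y = 171 − 5·222 + 5·(-36) = -1119
Option 2 (W + 27):
  C = 154
  W = 186 − 154 (+27 from intervention) = 59
  Y = 171 − 5·154 + 5·59 = -304
Y: -1119 − (-304) = -815

-815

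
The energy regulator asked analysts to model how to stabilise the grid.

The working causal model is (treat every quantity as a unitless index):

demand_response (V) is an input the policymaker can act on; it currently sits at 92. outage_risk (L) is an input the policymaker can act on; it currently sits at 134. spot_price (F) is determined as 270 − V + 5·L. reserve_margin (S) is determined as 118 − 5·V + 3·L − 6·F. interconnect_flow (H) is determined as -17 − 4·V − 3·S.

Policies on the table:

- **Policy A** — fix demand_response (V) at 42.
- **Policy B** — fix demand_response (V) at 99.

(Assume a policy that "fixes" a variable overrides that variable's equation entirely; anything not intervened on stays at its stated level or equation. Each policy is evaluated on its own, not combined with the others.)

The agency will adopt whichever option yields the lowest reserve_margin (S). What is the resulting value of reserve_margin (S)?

Policy A (V := 42):
  V = 42
  L = 134
  F = 270 − 42 + 5·134 = 898
  S = 118 − 5·42 + 3·134 − 6·898 = -5078
Policy B (V := 99):
  V = 99
  L = 134
  F = 270 − 99 + 5·134 = 841
  S = 118 − 5·99 + 3·134 − 6·841 = -5021
Comparing — Policy A: S=-5078, Policy B: S=-5021. Lowest is -5078 (Policy A).

-5078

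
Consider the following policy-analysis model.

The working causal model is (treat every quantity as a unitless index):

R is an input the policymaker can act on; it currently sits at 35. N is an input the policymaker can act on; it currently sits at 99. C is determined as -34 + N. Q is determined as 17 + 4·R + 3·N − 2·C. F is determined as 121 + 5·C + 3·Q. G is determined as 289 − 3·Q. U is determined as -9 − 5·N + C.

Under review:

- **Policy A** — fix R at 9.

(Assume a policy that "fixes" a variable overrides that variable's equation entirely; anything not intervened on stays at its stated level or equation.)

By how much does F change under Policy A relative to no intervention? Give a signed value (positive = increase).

Baseline:
  R = 35
  N = 99
  C = -34 + 99 = 65
  Q = 17 + 4·35 + 3·99 − 2·65 = 324
  F = 121 + 5·65 + 3·324 = 1418
Policy A (R := 9):
  R = 9
  N = 99
  C = -34 + 99 = 65
  Q = 17 + 4·9 + 3·99 − 2·65 = 220
  F = 121 + 5·65 + 3·220 = 1106
Change in F: 1106 − 1418 = -312

-312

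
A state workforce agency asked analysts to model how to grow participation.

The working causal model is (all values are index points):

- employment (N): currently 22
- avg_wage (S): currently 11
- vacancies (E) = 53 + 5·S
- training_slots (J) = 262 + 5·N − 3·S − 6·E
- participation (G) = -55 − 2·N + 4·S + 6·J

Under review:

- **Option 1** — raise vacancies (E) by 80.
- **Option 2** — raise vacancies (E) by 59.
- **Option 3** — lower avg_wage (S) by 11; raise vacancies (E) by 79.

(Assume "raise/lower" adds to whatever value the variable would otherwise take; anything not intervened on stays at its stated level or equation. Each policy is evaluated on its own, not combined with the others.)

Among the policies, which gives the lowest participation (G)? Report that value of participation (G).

Option 1 (E + 80):
  N = 22
  S = 11
  E = 53 + 5·11 (+80 from intervention) = 188
  J = 262 + 5·22 − 3·11 − 6·188 = -789
  G = -55 − 2·22 + 4·11 + 6·(-789) = -4789
Option 2 (E + 59):
  N = 22
  S = 11
  E = 53 + 5·11 (+59 from intervention) = 167
  J = 262 + 5·22 − 3·11 − 6·167 = -663
  G = -55 − 2·22 + 4·11 + 6·(-663) = -4033
Option 3 (S − 11, E + 79):
  N = 22
  S = 11 − 11 = 0
  E = 53 + 5·0 (+79 from intervention) = 132
  J = 262 + 5·22 − 3·0 − 6·132 = -420
  G = -55 − 2·22 + 4·0 + 6·(-420) = -2619
Comparing — Option 1: G=-4789, Option 2: G=-4033, Option 3: G=-2619. Lowest is -4789 (Option 1).

-4789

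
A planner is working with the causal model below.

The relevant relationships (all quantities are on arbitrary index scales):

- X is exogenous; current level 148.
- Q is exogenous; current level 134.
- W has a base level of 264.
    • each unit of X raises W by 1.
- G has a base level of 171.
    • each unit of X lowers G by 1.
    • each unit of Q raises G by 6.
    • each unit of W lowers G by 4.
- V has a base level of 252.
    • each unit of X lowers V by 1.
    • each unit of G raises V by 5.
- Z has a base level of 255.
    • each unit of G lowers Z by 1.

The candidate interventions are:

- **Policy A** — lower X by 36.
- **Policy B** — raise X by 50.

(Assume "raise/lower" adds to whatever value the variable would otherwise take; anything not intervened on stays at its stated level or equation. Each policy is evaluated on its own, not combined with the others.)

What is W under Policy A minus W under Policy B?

-86

Policy A (X − 36):
  X = 148 − 36 = 112
  W = 264 + 112 = 376
Policy B (X + 50):
  X = 148 + 50 = 198
  W = 264 + 198 = 462
W: 376 − 462 = -86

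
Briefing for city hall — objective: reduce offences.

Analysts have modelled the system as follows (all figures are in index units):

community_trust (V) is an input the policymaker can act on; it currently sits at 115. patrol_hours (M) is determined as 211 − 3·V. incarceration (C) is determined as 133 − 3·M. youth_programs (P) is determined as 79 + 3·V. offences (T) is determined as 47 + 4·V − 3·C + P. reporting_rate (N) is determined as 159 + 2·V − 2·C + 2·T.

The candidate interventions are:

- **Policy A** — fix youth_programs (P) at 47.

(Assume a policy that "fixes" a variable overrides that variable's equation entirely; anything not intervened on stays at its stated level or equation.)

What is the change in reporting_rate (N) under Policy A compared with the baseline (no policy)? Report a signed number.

-754

Baseline:
  V = 115
  M = 211 − 3·115 = -134
  C = 133 − 3·(-134) = 535
  P = 79 + 3·115 = 424
  T = 47 + 4·115 − 3·535 + 424 = -674
  N = 159 + 2·115 − 2·535 + 2·(-674) = -2029
Policy A (P := 47):
  V = 115
  M = 211 − 3·115 = -134
  C = 133 − 3·(-134) = 535
  P = 47
  T = 47 + 4·115 − 3·535 + 47 = -1051
  N = 159 + 2·115 − 2·535 + 2·(-1051) = -2783
Change in N: -2783 − (-2029) = -754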